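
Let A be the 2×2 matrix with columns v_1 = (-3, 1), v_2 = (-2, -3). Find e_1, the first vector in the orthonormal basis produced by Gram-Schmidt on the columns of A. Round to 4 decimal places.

e_1 = (-0.9487, 0.3162)

v_1 = (-3, 1); ‖v_1‖ = 3.1623, so e_1 = (-0.9487, 0.3162).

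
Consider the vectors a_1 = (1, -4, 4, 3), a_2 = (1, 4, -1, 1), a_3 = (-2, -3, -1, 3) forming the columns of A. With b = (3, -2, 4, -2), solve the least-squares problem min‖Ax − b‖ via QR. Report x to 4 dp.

a_1 = (1, -4, 4, 3); ‖a_1‖ = 6.4807, so q_1 = (0.1543, -0.6172, 0.6172, 0.4629).
q_1·a_2 = 0.1543·1 + (-0.6172)·4 + 0.6172·(-1) + 0.4629·1 = -2.4689.
u_2 = a_2 + 2.4689·q_1 = (1.3810, 2.4762, 0.5238, 2.1429).
‖u_2‖ = 3.5923, so q_2 = (0.3844, 0.6893, 0.1458, 0.5965).
q_1·a_3 = 0.1543·(-2) + (-0.6172)·(-3) + 0.6172·(-1) + 0.4629·3 = 2.3146; q_2·a_3 = 0.3844·(-2) + 0.6893·(-3) + 0.1458·(-1) + 0.5965·3 = -1.1930.
u_3 = a_3 − 2.3146·q_1 + 1.1930·q_2 = (-1.8985, -0.7491, -2.2546, 2.6402).
‖u_3‖ = 4.0274, so q_3 = (-0.4714, -0.1860, -0.5598, 0.6556).
Qᵀb = (3.2404, -0.8351, -4.5927).
Back-substitute: x_3 = -4.5927/4.0274 = -1.1404.
x_2 = (-0.8351 + 1.1930·(-1.1404))/3.5923 = -0.6112.
x_1 = (3.2404 + 2.4689·(-0.6112) − 2.3146·(-1.1404))/6.4807 = 0.6744.

x = (0.6744, -0.6112, -1.1404)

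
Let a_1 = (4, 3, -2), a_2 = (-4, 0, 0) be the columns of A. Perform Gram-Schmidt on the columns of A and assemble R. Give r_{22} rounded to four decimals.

r_{22} = 2.6781

a_1 = (4, 3, -2); ‖a_1‖ = 5.3852, so e_1 = (0.7428, 0.5571, -0.3714).
e_1·a_2 = 0.7428·(-4) + 0.5571·0 + (-0.3714)·0 = -2.9711.
u_2 = a_2 + 2.9711·e_1 = (-1.7931, 1.6552, -1.1034).
r_{22} = ‖u_2‖ = 2.6781.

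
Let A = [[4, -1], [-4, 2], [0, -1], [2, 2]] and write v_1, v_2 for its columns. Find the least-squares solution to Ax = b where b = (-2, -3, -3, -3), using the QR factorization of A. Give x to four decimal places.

v_1 = (4, -4, 0, 2); ‖v_1‖ = 6.0000, so q_1 = (0.6667, -0.6667, 0.0000, 0.3333).
q_1·v_2 = 0.6667·(-1) + (-0.6667)·2 + 0.0000·(-1) + 0.3333·2 = -1.3333.
u_2 = v_2 + 1.3333·q_1 = (-0.1111, 1.1111, -1.0000, 2.4444).
‖u_2‖ = 2.8674, so q_2 = (-0.0387, 0.3875, -0.3487, 0.8525).
Qᵀb = (-0.3333, -2.5962).
Back-substitute: x_2 = -2.5962/2.8674 = -0.9054.
x_1 = (-0.3333 + 1.3333·(-0.9054))/6.0000 = -0.2568.

x = (-0.2568, -0.9054)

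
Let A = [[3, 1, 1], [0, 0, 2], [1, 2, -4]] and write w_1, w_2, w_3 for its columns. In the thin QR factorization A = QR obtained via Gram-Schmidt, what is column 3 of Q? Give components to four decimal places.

e_3 = (0.0000, 1.0000, 0.0000)

e_1 = w_1/‖w_1‖ = (3, 0, 1)/3.1623 = (0.9487, 0.0000, 0.3162).
r_{12} = e_1·w_2 = 1.5811.
u_2 = w_2 − 1.5811·e_1 = (-0.5000, 0.0000, 1.5000).
‖u_2‖ = 1.5811, so e_2 = (-0.3162, 0.0000, 0.9487).
r_{13} = e_1·w_3 = -0.3162; r_{23} = e_2·w_3 = -4.1110.
u_3 = w_3 + 0.3162·e_1 + 4.1110·e_2 = (0.0000, 2.0000, 0.0000).
‖u_3‖ = 2.0000, so e_3 = (0.0000, 1.0000, 0.0000).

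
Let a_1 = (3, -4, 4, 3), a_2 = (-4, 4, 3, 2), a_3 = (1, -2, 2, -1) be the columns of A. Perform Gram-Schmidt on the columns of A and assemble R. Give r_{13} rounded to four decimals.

r_{13} = 2.2627

a_1 = (3, -4, 4, 3); ‖a_1‖ = 7.0711, so e_1 = (0.4243, -0.5657, 0.5657, 0.4243).
r_{13} = e_1·a_3 = 2.2627.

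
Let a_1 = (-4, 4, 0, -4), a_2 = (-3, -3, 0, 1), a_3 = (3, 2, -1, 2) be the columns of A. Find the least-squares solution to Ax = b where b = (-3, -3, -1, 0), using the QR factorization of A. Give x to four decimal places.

a_1 = (-4, 4, 0, -4); ‖a_1‖ = 6.9282, so q_1 = (-0.5774, 0.5774, 0.0000, -0.5774).
q_1·a_2 = (-0.5774)·(-3) + 0.5774·(-3) + 0.0000·0 + (-0.5774)·1 = -0.5774.
u_2 = a_2 + 0.5774·q_1 = (-3.3333, -2.6667, 0.0000, 0.6667).
‖u_2‖ = 4.3205, so q_2 = (-0.7715, -0.6172, 0.0000, 0.1543).
q_1·a_3 = (-0.5774)·3 + 0.5774·2 + 0.0000·(-1) + (-0.5774)·2 = -1.7321; q_2·a_3 = (-0.7715)·3 + (-0.6172)·2 + 0.0000·(-1) + 0.1543·2 = -3.2404.
u_3 = a_3 + 1.7321·q_1 + 3.2404·q_2 = (-0.5000, 1.0000, -1.0000, 1.5000).
‖u_3‖ = 2.1213, so q_3 = (-0.2357, 0.4714, -0.4714, 0.7071).
Qᵀb = (0.0000, 4.1662, -0.2357).
Back-substitute: x_3 = -0.2357/2.1213 = -0.1111.
x_2 = (4.1662 + 3.2404·(-0.1111))/4.3205 = 0.8810.
x_1 = (0.0000 + 0.5774·0.8810 + 1.7321·(-0.1111))/6.9282 = 0.0456.

x = (0.0456, 0.8810, -0.1111)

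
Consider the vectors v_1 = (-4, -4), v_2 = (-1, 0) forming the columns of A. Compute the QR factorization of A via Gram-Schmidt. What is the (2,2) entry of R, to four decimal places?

v_1 = (-4, -4); ‖v_1‖ = 5.6569, so q_1 = (-0.7071, -0.7071).
q_1·v_2 = (-0.7071)·(-1) + (-0.7071)·0 = 0.7071.
u_2 = v_2 − 0.7071·q_1 = (-0.5000, 0.5000).
r_{22} = ‖u_2‖ = 0.7071.

r_{22} = 0.7071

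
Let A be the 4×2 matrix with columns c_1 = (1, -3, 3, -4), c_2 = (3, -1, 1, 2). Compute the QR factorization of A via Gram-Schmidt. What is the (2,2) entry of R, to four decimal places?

e_1 = c_1/‖c_1‖ = (1, -3, 3, -4)/5.9161 = (0.1690, -0.5071, 0.5071, -0.6761).
r_{12} = e_1·c_2 = 0.1690.
u_2 = c_2 − 0.1690·e_1 = (2.9714, -0.9143, 0.9143, 2.1143).
r_{22} = ‖u_2‖ = 3.8693.

r_{22} = 3.8693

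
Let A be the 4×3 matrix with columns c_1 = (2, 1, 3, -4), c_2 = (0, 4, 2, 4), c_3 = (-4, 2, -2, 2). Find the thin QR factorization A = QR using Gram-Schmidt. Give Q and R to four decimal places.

c_1 = (2, 1, 3, -4); ‖c_1‖ = 5.4772, so q_1 = (0.3651, 0.1826, 0.5477, -0.7303).
q_1·c_2 = 0.3651·0 + 0.1826·4 + 0.5477·2 + (-0.7303)·4 = -1.0954.
u_2 = c_2 + 1.0954·q_1 = (0.4000, 4.2000, 2.6000, 3.2000).
‖u_2‖ = 5.8992, so q_2 = (0.0678, 0.7120, 0.4407, 0.5425).
q_1·c_3 = 0.3651·(-4) + 0.1826·2 + 0.5477·(-2) + (-0.7303)·2 = -3.6515; q_2·c_3 = 0.0678·(-4) + 0.7120·2 + 0.4407·(-2) + 0.5425·2 = 1.3561.
u_3 = c_3 + 3.6515·q_1 − 1.3561·q_2 = (-2.7586, 1.7011, -0.5977, -1.4023).
‖u_3‖ = 3.5816, so q_3 = (-0.7702, 0.4750, -0.1669, -0.3915).

Q = [[0.3651, 0.0678, -0.7702], [0.1826, 0.7120, 0.4750], [0.5477, 0.4407, -0.1669], [-0.7303, 0.5425, -0.3915]], R = [[5.4772, -1.0954, -3.6515], [0.0000, 5.8992, 1.3561], [0.0000, 0.0000, 3.5816]]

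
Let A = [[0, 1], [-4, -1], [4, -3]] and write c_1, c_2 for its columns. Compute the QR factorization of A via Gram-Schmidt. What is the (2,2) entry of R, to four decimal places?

c_1 = (0, -4, 4); ‖c_1‖ = 5.6569, so e_1 = (0.0000, -0.7071, 0.7071).
e_1·c_2 = 0.0000·1 + (-0.7071)·(-1) + 0.7071·(-3) = -1.4142.
u_2 = c_2 + 1.4142·e_1 = (1.0000, -2.0000, -2.0000).
r_{22} = ‖u_2‖ = 3.0000.

r_{22} = 3.0000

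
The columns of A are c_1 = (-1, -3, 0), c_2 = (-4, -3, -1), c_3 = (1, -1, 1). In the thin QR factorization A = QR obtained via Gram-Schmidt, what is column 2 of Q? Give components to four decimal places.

e_2 = (-0.8950, 0.2983, -0.3315)

e_1 = c_1/‖c_1‖ = (-1, -3, 0)/3.1623 = (-0.3162, -0.9487, 0.0000).
r_{12} = e_1·c_2 = 4.1110.
u_2 = c_2 − 4.1110·e_1 = (-2.7000, 0.9000, -1.0000).
‖u_2‖ = 3.0166, so e_2 = (-0.8950, 0.2983, -0.3315).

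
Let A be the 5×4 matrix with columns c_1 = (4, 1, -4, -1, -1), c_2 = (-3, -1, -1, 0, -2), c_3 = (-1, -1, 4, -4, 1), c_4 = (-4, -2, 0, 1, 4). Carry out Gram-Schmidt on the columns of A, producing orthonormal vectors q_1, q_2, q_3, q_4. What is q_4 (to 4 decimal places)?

c_1 = (4, 1, -4, -1, -1); ‖c_1‖ = 5.9161, so q_1 = (0.6761, 0.1690, -0.6761, -0.1690, -0.1690).
q_1·c_2 = 0.6761·(-3) + 0.1690·(-1) + (-0.6761)·(-1) + (-0.1690)·0 + (-0.1690)·(-2) = -1.1832.
u_2 = c_2 + 1.1832·q_1 = (-2.2000, -0.8000, -1.8000, -0.2000, -2.2000).
‖u_2‖ = 3.6878, so q_2 = (-0.5966, -0.2169, -0.4881, -0.0542, -0.5966).
q_1·c_3 = 0.6761·(-1) + 0.1690·(-1) + (-0.6761)·4 + (-0.1690)·(-4) + (-0.1690)·1 = -3.0426; q_2·c_3 = (-0.5966)·(-1) + (-0.2169)·(-1) + (-0.4881)·4 + (-0.0542)·(-4) + (-0.5966)·1 = -1.5185.
u_3 = c_3 + 3.0426·q_1 + 1.5185·q_2 = (0.1513, -0.8151, 1.2017, -4.5966, -0.4202).
‖u_3‖ = 4.8412, so q_3 = (0.0312, -0.1684, 0.2482, -0.9495, -0.0868).
q_1·c_4 = 0.6761·(-4) + 0.1690·(-2) + (-0.6761)·0 + (-0.1690)·1 + (-0.1690)·4 = -3.8877; q_2·c_4 = (-0.5966)·(-4) + (-0.2169)·(-2) + (-0.4881)·0 + (-0.0542)·1 + (-0.5966)·4 = 0.3796; q_3·c_4 = 0.0312·(-4) + (-0.1684)·(-2) + 0.2482·0 + (-0.9495)·1 + (-0.0868)·4 = -1.0849.
u_4 = c_4 + 3.8877·q_1 − 0.3796·q_2 + 1.0849·q_3 = (-1.1111, -1.4432, -2.1740, -0.6666, 3.4752).
‖u_4‖ = 4.5348, so q_4 = (-0.2450, -0.3182, -0.4794, -0.1470, 0.7663).

q_4 = (-0.2450, -0.3182, -0.4794, -0.1470, 0.7663)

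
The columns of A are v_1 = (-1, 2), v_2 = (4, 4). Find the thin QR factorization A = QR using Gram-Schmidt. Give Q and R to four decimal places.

v_1 = (-1, 2); ‖v_1‖ = 2.2361, so q_1 = (-0.4472, 0.8944).
q_1·v_2 = (-0.4472)·4 + 0.8944·4 = 1.7889.
u_2 = v_2 − 1.7889·q_1 = (4.8000, 2.4000).
‖u_2‖ = 5.3666, so q_2 = (0.8944, 0.4472).

Q = [[-0.4472, 0.8944], [0.8944, 0.4472]], R = [[2.2361, 1.7889], [0.0000, 5.3666]]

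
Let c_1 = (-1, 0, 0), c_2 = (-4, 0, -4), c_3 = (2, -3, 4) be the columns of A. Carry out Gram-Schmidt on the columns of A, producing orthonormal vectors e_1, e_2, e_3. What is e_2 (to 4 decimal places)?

c_1 = (-1, 0, 0); ‖c_1‖ = 1.0000, so e_1 = (-1.0000, 0.0000, 0.0000).
e_1·c_2 = (-1.0000)·(-4) + 0.0000·0 + 0.0000·(-4) = 4.0000.
u_2 = c_2 − 4.0000·e_1 = (0.0000, 0.0000, -4.0000).
‖u_2‖ = 4.0000, so e_2 = (0.0000, 0.0000, -1.0000).

e_2 = (0.0000, 0.0000, -1.0000)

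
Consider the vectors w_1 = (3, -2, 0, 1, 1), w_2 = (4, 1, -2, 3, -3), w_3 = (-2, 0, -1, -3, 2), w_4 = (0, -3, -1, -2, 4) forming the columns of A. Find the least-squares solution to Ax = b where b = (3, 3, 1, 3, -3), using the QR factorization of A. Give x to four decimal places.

x = (1.6079, -0.0243, 0.8959, -1.8254)

w_1 = (3, -2, 0, 1, 1); ‖w_1‖ = 3.8730, so e_1 = (0.7746, -0.5164, 0.0000, 0.2582, 0.2582).
e_1·w_2 = 0.7746·4 + (-0.5164)·1 + 0.0000·(-2) + 0.2582·3 + 0.2582·(-3) = 2.5820.
u_2 = w_2 − 2.5820·e_1 = (2.0000, 2.3333, -2.0000, 2.3333, -3.6667).
‖u_2‖ = 5.6862, so e_2 = (0.3517, 0.4103, -0.3517, 0.4103, -0.6448).
e_1·w_3 = 0.7746·(-2) + (-0.5164)·0 + 0.0000·(-1) + 0.2582·(-3) + 0.2582·2 = -1.8074; e_2·w_3 = 0.3517·(-2) + 0.4103·0 + (-0.3517)·(-1) + 0.4103·(-3) + (-0.6448)·2 = -2.8724.
u_3 = w_3 + 1.8074·e_1 + 2.8724·e_2 = (0.4103, 0.2454, -2.0103, -1.3546, 0.6144).
‖u_3‖ = 2.5461, so e_3 = (0.1612, 0.0964, -0.7896, -0.5321, 0.2413).
e_1·w_4 = 0.7746·0 + (-0.5164)·(-3) + 0.0000·(-1) + 0.2582·(-2) + 0.2582·4 = 2.0656; e_2·w_4 = 0.3517·0 + 0.4103·(-3) + (-0.3517)·(-1) + 0.4103·(-2) + (-0.6448)·4 = -4.2793; e_3·w_4 = 0.1612·0 + 0.0964·(-3) + (-0.7896)·(-1) + (-0.5321)·(-2) + 0.2413·4 = 2.5299.
u_4 = w_4 − 2.0656·e_1 + 4.2793·e_2 − 2.5299·e_3 = (-0.5025, -0.4211, -0.5076, 0.5687, 0.0967).
‖u_4‖ = 1.0101, so e_4 = (-0.4975, -0.4169, -0.5025, 0.5630, 0.0957).
Qᵀb = (0.7746, 5.1000, -2.3371, -1.8439).
Back-substitute: x_4 = -1.8439/1.0101 = -1.8254.
x_3 = (-2.3371 − 2.5299·(-1.8254))/2.5461 = 0.8959.
x_2 = (5.1000 + 2.8724·0.8959 + 4.2793·(-1.8254))/5.6862 = -0.0243.
x_1 = (0.7746 − 2.5820·(-0.0243) + 1.8074·0.8959 − 2.0656·(-1.8254))/3.8730 = 1.6079.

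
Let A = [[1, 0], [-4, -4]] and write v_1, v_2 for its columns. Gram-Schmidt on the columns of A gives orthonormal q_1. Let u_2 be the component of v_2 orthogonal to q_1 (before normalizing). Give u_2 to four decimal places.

u_2 = (-0.9412, -0.2353)

q_1 = v_1/‖v_1‖ = (1, -4)/4.1231 = (0.2425, -0.9701).
r_{12} = q_1·v_2 = 3.8806.
u_2 = v_2 − 3.8806·q_1 = (-0.9412, -0.2353).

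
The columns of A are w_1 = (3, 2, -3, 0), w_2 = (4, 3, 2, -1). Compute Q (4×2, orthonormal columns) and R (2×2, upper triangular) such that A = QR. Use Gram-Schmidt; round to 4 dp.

e_1 = w_1/‖w_1‖ = (3, 2, -3, 0)/4.6904 = (0.6396, 0.4264, -0.6396, 0.0000).
r_{12} = e_1·w_2 = 2.5584.
u_2 = w_2 − 2.5584·e_1 = (2.3636, 1.9091, 3.6364, -1.0000).
‖u_2‖ = 4.8430, so e_2 = (0.4881, 0.3942, 0.7509, -0.2065).

Q = [[0.6396, 0.4881], [0.4264, 0.3942], [-0.6396, 0.7509], [0.0000, -0.2065]], R = [[4.6904, 2.5584], [0.0000, 4.8430]]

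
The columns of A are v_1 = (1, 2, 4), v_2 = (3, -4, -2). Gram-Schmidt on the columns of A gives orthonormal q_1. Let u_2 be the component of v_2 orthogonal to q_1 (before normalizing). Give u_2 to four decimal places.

u_2 = (3.6190, -2.7619, 0.4762)

v_1 = (1, 2, 4); ‖v_1‖ = 4.5826, so q_1 = (0.2182, 0.4364, 0.8729).
q_1·v_2 = 0.2182·3 + 0.4364·(-4) + 0.8729·(-2) = -2.8368.
u_2 = v_2 + 2.8368·q_1 = (3.6190, -2.7619, 0.4762).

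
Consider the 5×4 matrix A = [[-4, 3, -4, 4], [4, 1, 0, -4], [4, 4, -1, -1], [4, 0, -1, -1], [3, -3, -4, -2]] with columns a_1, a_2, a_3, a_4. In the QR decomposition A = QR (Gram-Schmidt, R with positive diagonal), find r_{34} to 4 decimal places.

q_1 = a_1/‖a_1‖ = (-4, 4, 4, 4, 3)/8.5440 = (-0.4682, 0.4682, 0.4682, 0.4682, 0.3511).
r_{12} = q_1·a_2 = -0.1170.
u_2 = a_2 + 0.1170·q_1 = (2.9452, 1.0548, 4.0548, 0.0548, -2.9589).
‖u_2‖ = 5.9149, so q_2 = (0.4979, 0.1783, 0.6855, 0.0093, -0.5002).
r_{13} = q_1·a_3 = -0.4682; r_{23} = q_2·a_3 = -0.6855.
u_3 = a_3 + 0.4682·q_1 + 0.6855·q_2 = (-3.8778, 0.3414, -0.3109, -0.7745, -4.1785).
‖u_3‖ = 5.7716, so q_3 = (-0.6719, 0.0592, -0.0539, -0.1342, -0.7240).
r_{34} = q_3·a_4 = -1.2881.

r_{34} = -1.2881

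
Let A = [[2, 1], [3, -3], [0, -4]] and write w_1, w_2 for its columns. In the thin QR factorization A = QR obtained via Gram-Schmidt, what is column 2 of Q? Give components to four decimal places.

e_2 = (0.4405, -0.2937, -0.8484)

e_1 = w_1/‖w_1‖ = (2, 3, 0)/3.6056 = (0.5547, 0.8321, 0.0000).
r_{12} = e_1·w_2 = -1.9415.
u_2 = w_2 + 1.9415·e_1 = (2.0769, -1.3846, -4.0000).
‖u_2‖ = 4.7150, so e_2 = (0.4405, -0.2937, -0.8484).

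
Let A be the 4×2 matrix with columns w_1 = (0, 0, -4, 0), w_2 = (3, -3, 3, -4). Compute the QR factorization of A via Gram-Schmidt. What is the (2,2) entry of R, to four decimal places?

q_1 = w_1/‖w_1‖ = (0, 0, -4, 0)/4.0000 = (0.0000, 0.0000, -1.0000, 0.0000).
r_{12} = q_1·w_2 = -3.0000.
u_2 = w_2 + 3.0000·q_1 = (3.0000, -3.0000, 0.0000, -4.0000).
r_{22} = ‖u_2‖ = 5.8310.

r_{22} = 5.8310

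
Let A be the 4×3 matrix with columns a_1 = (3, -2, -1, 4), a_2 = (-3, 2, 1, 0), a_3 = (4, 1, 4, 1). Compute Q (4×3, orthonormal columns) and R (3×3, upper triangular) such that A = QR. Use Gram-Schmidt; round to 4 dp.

Q = [[0.5477, -0.5855, 0.4921], [-0.3651, 0.3904, 0.3367], [-0.1826, 0.1952, 0.8028], [0.7303, 0.6831, 0.0000]], R = [[5.4772, -2.5560, 1.8257], [0.0000, 2.7325, -0.4880], [0.0000, 0.0000, 5.5162]]

a_1 = (3, -2, -1, 4); ‖a_1‖ = 5.4772, so q_1 = (0.5477, -0.3651, -0.1826, 0.7303).
q_1·a_2 = 0.5477·(-3) + (-0.3651)·2 + (-0.1826)·1 + 0.7303·0 = -2.5560.
u_2 = a_2 + 2.5560·q_1 = (-1.6000, 1.0667, 0.5333, 1.8667).
‖u_2‖ = 2.7325, so q_2 = (-0.5855, 0.3904, 0.1952, 0.6831).
q_1·a_3 = 0.5477·4 + (-0.3651)·1 + (-0.1826)·4 + 0.7303·1 = 1.8257; q_2·a_3 = (-0.5855)·4 + 0.3904·1 + 0.1952·4 + 0.6831·1 = -0.4880.
u_3 = a_3 − 1.8257·q_1 + 0.4880·q_2 = (2.7143, 1.8571, 4.4286, 0.0000).
‖u_3‖ = 5.5162, so q_3 = (0.4921, 0.3367, 0.8028, 0.0000).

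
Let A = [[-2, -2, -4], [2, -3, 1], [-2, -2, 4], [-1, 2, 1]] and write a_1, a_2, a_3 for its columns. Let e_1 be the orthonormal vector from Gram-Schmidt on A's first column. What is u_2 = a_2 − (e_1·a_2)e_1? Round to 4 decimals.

a_1 = (-2, 2, -2, -1); ‖a_1‖ = 3.6056, so e_1 = (-0.5547, 0.5547, -0.5547, -0.2774).
e_1·a_2 = (-0.5547)·(-2) + 0.5547·(-3) + (-0.5547)·(-2) + (-0.2774)·2 = 0.0000.
u_2 = a_2 + 0.0000·e_1 = (-2.0000, -3.0000, -2.0000, 2.0000).

u_2 = (-2.0000, -3.0000, -2.0000, 2.0000)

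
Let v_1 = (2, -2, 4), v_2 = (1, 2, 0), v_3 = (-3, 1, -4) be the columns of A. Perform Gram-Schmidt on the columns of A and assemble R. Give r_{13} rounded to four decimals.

v_1 = (2, -2, 4); ‖v_1‖ = 4.8990, so e_1 = (0.4082, -0.4082, 0.8165).
r_{13} = e_1·v_3 = -4.8990.

r_{13} = -4.8990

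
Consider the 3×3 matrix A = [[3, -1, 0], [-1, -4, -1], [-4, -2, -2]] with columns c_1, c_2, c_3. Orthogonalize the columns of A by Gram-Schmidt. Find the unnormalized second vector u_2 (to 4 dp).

e_1 = c_1/‖c_1‖ = (3, -1, -4)/5.0990 = (0.5883, -0.1961, -0.7845).
r_{12} = e_1·c_2 = 1.7650.
u_2 = c_2 − 1.7650·e_1 = (-2.0385, -3.6538, -0.6154).

u_2 = (-2.0385, -3.6538, -0.6154)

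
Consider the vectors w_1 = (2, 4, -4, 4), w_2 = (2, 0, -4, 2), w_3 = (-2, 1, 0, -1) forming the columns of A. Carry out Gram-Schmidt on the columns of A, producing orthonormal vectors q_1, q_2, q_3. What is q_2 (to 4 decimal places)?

q_2 = (0.3090, -0.7210, -0.6180, -0.0515)

w_1 = (2, 4, -4, 4); ‖w_1‖ = 7.2111, so q_1 = (0.2774, 0.5547, -0.5547, 0.5547).
q_1·w_2 = 0.2774·2 + 0.5547·0 + (-0.5547)·(-4) + 0.5547·2 = 3.8829.
u_2 = w_2 − 3.8829·q_1 = (0.9231, -2.1538, -1.8462, -0.1538).
‖u_2‖ = 2.9872, so q_2 = (0.3090, -0.7210, -0.6180, -0.0515).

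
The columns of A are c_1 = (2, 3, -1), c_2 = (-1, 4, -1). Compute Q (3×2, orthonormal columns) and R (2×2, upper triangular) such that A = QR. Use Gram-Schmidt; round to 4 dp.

e_1 = c_1/‖c_1‖ = (2, 3, -1)/3.7417 = (0.5345, 0.8018, -0.2673).
r_{12} = e_1·c_2 = 2.9399.
u_2 = c_2 − 2.9399·e_1 = (-2.5714, 1.6429, -0.2143).
‖u_2‖ = 3.0589, so e_2 = (-0.8406, 0.5371, -0.0701).

Q = [[0.5345, -0.8406], [0.8018, 0.5371], [-0.2673, -0.0701]], R = [[3.7417, 2.9399], [0.0000, 3.0589]]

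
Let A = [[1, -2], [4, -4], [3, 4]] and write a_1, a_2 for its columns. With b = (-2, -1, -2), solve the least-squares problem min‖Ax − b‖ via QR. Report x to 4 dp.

x = (-0.4800, -0.0800)

a_1 = (1, 4, 3); ‖a_1‖ = 5.0990, so e_1 = (0.1961, 0.7845, 0.5883).
e_1·a_2 = 0.1961·(-2) + 0.7845·(-4) + 0.5883·4 = -1.1767.
u_2 = a_2 + 1.1767·e_1 = (-1.7692, -3.0769, 4.6923).
‖u_2‖ = 5.8835, so e_2 = (-0.3007, -0.5230, 0.7975).
Qᵀb = (-2.3534, -0.4707).
Back-substitute: x_2 = -0.4707/5.8835 = -0.0800.
x_1 = (-2.3534 + 1.1767·(-0.0800))/5.0990 = -0.4800.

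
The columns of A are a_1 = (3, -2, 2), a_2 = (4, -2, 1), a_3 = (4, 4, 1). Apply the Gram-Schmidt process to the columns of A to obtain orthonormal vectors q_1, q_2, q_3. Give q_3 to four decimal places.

q_3 = (0.3482, 0.8704, 0.3482)

a_1 = (3, -2, 2); ‖a_1‖ = 4.1231, so q_1 = (0.7276, -0.4851, 0.4851).
q_1·a_2 = 0.7276·4 + (-0.4851)·(-2) + 0.4851·1 = 4.3656.
u_2 = a_2 − 4.3656·q_1 = (0.8235, 0.1176, -1.1176).
‖u_2‖ = 1.3933, so q_2 = (0.5911, 0.0844, -0.8022).
q_1·a_3 = 0.7276·4 + (-0.4851)·4 + 0.4851·1 = 1.4552; q_2·a_3 = 0.5911·4 + 0.0844·4 + (-0.8022)·1 = 1.8999.
u_3 = a_3 − 1.4552·q_1 − 1.8999·q_2 = (1.8182, 4.5455, 1.8182).
‖u_3‖ = 5.2223, so q_3 = (0.3482, 0.8704, 0.3482).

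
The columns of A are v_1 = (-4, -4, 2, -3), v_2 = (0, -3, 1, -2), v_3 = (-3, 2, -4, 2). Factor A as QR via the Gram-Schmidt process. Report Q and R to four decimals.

Q = [[-0.5963, 0.7864, -0.1573], [-0.5963, -0.5406, -0.3267], [0.2981, 0.0491, -0.9316], [-0.4472, -0.2949, 0.0242]], R = [[6.7082, 2.9814, -1.4907], [0.0000, 2.2608, -4.2267], [0.0000, 0.0000, 3.5935]]

q_1 = v_1/‖v_1‖ = (-4, -4, 2, -3)/6.7082 = (-0.5963, -0.5963, 0.2981, -0.4472).
r_{12} = q_1·v_2 = 2.9814.
u_2 = v_2 − 2.9814·q_1 = (1.7778, -1.2222, 0.1111, -0.6667).
‖u_2‖ = 2.2608, so q_2 = (0.7864, -0.5406, 0.0491, -0.2949).
r_{13} = q_1·v_3 = -1.4907; r_{23} = q_2·v_3 = -4.2267.
u_3 = v_3 + 1.4907·q_1 + 4.2267·q_2 = (-0.5652, -1.1739, -3.3478, 0.0870).
‖u_3‖ = 3.5935, so q_3 = (-0.1573, -0.3267, -0.9316, 0.0242).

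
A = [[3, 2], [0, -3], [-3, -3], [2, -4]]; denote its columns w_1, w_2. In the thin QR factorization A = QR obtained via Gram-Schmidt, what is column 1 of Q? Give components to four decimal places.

q_1 = (0.6396, 0.0000, -0.6396, 0.4264)

q_1 = w_1/‖w_1‖ = (3, 0, -3, 2)/4.6904 = (0.6396, 0.0000, -0.6396, 0.4264).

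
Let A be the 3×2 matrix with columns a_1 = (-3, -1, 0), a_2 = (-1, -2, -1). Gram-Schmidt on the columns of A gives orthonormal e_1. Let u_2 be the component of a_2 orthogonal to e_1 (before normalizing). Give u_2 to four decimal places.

u_2 = (0.5000, -1.5000, -1.0000)

e_1 = a_1/‖a_1‖ = (-3, -1, 0)/3.1623 = (-0.9487, -0.3162, 0.0000).
r_{12} = e_1·a_2 = 1.5811.
u_2 = a_2 − 1.5811·e_1 = (0.5000, -1.5000, -1.0000).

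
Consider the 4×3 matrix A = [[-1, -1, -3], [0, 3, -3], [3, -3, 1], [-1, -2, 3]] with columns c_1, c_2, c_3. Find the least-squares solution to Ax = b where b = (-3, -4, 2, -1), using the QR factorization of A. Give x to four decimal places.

c_1 = (-1, 0, 3, -1); ‖c_1‖ = 3.3166, so q_1 = (-0.3015, 0.0000, 0.9045, -0.3015).
q_1·c_2 = (-0.3015)·(-1) + 0.0000·3 + 0.9045·(-3) + (-0.3015)·(-2) = -1.8091.
u_2 = c_2 + 1.8091·q_1 = (-1.5455, 3.0000, -1.3636, -2.5455).
‖u_2‖ = 4.4415, so q_2 = (-0.3480, 0.6754, -0.3070, -0.5731).
q_1·c_3 = (-0.3015)·(-3) + 0.0000·(-3) + 0.9045·1 + (-0.3015)·3 = 0.9045; q_2·c_3 = (-0.3480)·(-3) + 0.6754·(-3) + (-0.3070)·1 + (-0.5731)·3 = -3.0088.
u_3 = c_3 − 0.9045·q_1 + 3.0088·q_2 = (-3.7742, -0.9677, -0.7419, 1.5484).
‖u_3‖ = 4.2578, so q_3 = (-0.8864, -0.2273, -0.1743, 0.3637).
Qᵀb = (3.0151, -1.6988, 2.8562).
Back-substitute: x_3 = 2.8562/4.2578 = 0.6708.
x_2 = (-1.6988 + 3.0088·0.6708)/4.4415 = 0.0719.
x_1 = (3.0151 + 1.8091·0.0719 − 0.9045·0.6708)/3.3166 = 0.7654.

x = (0.7654, 0.0719, 0.6708)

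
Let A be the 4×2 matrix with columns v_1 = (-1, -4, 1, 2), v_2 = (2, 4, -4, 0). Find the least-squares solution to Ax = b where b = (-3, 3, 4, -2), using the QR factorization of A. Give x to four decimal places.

v_1 = (-1, -4, 1, 2); ‖v_1‖ = 4.6904, so e_1 = (-0.2132, -0.8528, 0.2132, 0.4264).
e_1·v_2 = (-0.2132)·2 + (-0.8528)·4 + 0.2132·(-4) + 0.4264·0 = -4.6904.
u_2 = v_2 + 4.6904·e_1 = (1.0000, 0.0000, -3.0000, 2.0000).
‖u_2‖ = 3.7417, so e_2 = (0.2673, 0.0000, -0.8018, 0.5345).
Qᵀb = (-1.9188, -5.0780).
Back-substitute: x_2 = -5.0780/3.7417 = -1.3571.
x_1 = (-1.9188 + 4.6904·(-1.3571))/4.6904 = -1.7662.

x = (-1.7662, -1.3571)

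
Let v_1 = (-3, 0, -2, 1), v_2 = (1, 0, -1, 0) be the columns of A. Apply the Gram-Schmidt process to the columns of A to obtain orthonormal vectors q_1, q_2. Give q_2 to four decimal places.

q_1 = v_1/‖v_1‖ = (-3, 0, -2, 1)/3.7417 = (-0.8018, 0.0000, -0.5345, 0.2673).
r_{12} = q_1·v_2 = -0.2673.
u_2 = v_2 + 0.2673·q_1 = (0.7857, 0.0000, -1.1429, 0.0714).
‖u_2‖ = 1.3887, so q_2 = (0.5658, 0.0000, -0.8230, 0.0514).

q_2 = (0.5658, 0.0000, -0.8230, 0.0514)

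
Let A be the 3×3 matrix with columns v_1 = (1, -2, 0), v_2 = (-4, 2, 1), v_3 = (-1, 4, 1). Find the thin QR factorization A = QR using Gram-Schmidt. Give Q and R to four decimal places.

Q = [[0.4472, -0.8381, 0.3123], [-0.8944, -0.4191, 0.1562], [0.0000, 0.3492, 0.9370]], R = [[2.2361, -3.5777, -4.0249], [0.0000, 2.8636, -0.4889], [0.0000, 0.0000, 1.2494]]

q_1 = v_1/‖v_1‖ = (1, -2, 0)/2.2361 = (0.4472, -0.8944, 0.0000).
r_{12} = q_1·v_2 = -3.5777.
u_2 = v_2 + 3.5777·q_1 = (-2.4000, -1.2000, 1.0000).
‖u_2‖ = 2.8636, so q_2 = (-0.8381, -0.4191, 0.3492).
r_{13} = q_1·v_3 = -4.0249; r_{23} = q_2·v_3 = -0.4889.
u_3 = v_3 + 4.0249·q_1 + 0.4889·q_2 = (0.3902, 0.1951, 1.1707).
‖u_3‖ = 1.2494, so q_3 = (0.3123, 0.1562, 0.9370).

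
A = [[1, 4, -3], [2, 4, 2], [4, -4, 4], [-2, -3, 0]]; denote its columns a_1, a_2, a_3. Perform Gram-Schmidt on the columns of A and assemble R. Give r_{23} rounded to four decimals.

r_{23} = -2.8332

a_1 = (1, 2, 4, -2); ‖a_1‖ = 5.0000, so q_1 = (0.2000, 0.4000, 0.8000, -0.4000).
q_1·a_2 = 0.2000·4 + 0.4000·4 + 0.8000·(-4) + (-0.4000)·(-3) = 0.4000.
u_2 = a_2 − 0.4000·q_1 = (3.9200, 3.8400, -4.3200, -2.8400).
‖u_2‖ = 7.5392, so q_2 = (0.5199, 0.5093, -0.5730, -0.3767).
r_{23} = q_2·a_3 = -2.8332.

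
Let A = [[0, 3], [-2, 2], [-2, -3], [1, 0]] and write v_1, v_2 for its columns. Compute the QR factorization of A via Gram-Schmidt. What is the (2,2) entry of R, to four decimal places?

r_{22} = 4.6428

q_1 = v_1/‖v_1‖ = (0, -2, -2, 1)/3.0000 = (0.0000, -0.6667, -0.6667, 0.3333).
r_{12} = q_1·v_2 = 0.6667.
u_2 = v_2 − 0.6667·q_1 = (3.0000, 2.4444, -2.5556, -0.2222).
r_{22} = ‖u_2‖ = 4.6428.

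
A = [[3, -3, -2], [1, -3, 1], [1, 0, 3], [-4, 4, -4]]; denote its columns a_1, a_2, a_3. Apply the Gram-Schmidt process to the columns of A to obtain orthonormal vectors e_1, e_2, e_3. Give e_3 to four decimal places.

a_1 = (3, 1, 1, -4); ‖a_1‖ = 5.1962, so e_1 = (0.5774, 0.1925, 0.1925, -0.7698).
e_1·a_2 = 0.5774·(-3) + 0.1925·(-3) + 0.1925·0 + (-0.7698)·4 = -5.3886.
u_2 = a_2 + 5.3886·e_1 = (0.1111, -1.9630, 1.0370, -0.1481).
‖u_2‖ = 2.2278, so e_2 = (0.0499, -0.8811, 0.4655, -0.0665).
e_1·a_3 = 0.5774·(-2) + 0.1925·1 + 0.1925·3 + (-0.7698)·(-4) = 2.6943; e_2·a_3 = 0.0499·(-2) + (-0.8811)·1 + 0.4655·3 + (-0.0665)·(-4) = 0.6816.
u_3 = a_3 − 2.6943·e_1 − 0.6816·e_2 = (-3.5896, 1.0821, 2.1642, -1.8806).
‖u_3‖ = 4.7198, so e_3 = (-0.7605, 0.2293, 0.4585, -0.3985).

e_3 = (-0.7605, 0.2293, 0.4585, -0.3985)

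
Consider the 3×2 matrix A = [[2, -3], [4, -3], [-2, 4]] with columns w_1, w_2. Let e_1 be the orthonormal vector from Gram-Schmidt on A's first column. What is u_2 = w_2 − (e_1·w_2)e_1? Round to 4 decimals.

u_2 = (-0.8333, 1.3333, 1.8333)

w_1 = (2, 4, -2); ‖w_1‖ = 4.8990, so e_1 = (0.4082, 0.8165, -0.4082).
e_1·w_2 = 0.4082·(-3) + 0.8165·(-3) + (-0.4082)·4 = -5.3072.
u_2 = w_2 + 5.3072·e_1 = (-0.8333, 1.3333, 1.8333).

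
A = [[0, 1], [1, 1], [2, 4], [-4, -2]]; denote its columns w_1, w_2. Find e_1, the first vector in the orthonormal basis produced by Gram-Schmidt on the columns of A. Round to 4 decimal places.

e_1 = (0.0000, 0.2182, 0.4364, -0.8729)

e_1 = w_1/‖w_1‖ = (0, 1, 2, -4)/4.5826 = (0.0000, 0.2182, 0.4364, -0.8729).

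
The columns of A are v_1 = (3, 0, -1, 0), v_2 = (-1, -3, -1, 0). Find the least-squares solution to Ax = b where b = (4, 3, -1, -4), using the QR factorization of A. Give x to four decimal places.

e_1 = v_1/‖v_1‖ = (3, 0, -1, 0)/3.1623 = (0.9487, 0.0000, -0.3162, 0.0000).
r_{12} = e_1·v_2 = -0.6325.
u_2 = v_2 + 0.6325·e_1 = (-0.4000, -3.0000, -1.2000, 0.0000).
‖u_2‖ = 3.2558, so e_2 = (-0.1229, -0.9214, -0.3686, 0.0000).
Qᵀb = (4.1110, -2.8872).
Back-substitute: x_2 = -2.8872/3.2558 = -0.8868.
x_1 = (4.1110 + 0.6325·(-0.8868))/3.1623 = 1.1226.

x = (1.1226, -0.8868)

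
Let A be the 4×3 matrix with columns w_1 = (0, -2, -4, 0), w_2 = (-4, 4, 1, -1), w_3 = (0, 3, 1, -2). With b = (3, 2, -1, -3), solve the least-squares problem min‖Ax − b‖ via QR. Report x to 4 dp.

x = (0.5381, -0.7303, 1.9526)

q_1 = w_1/‖w_1‖ = (0, -2, -4, 0)/4.4721 = (0.0000, -0.4472, -0.8944, 0.0000).
r_{12} = q_1·w_2 = -2.6833.
u_2 = w_2 + 2.6833·q_1 = (-4.0000, 2.8000, -1.4000, -1.0000).
‖u_2‖ = 5.1769, so q_2 = (-0.7727, 0.5409, -0.2704, -0.1932).
r_{13} = q_1·w_3 = -2.2361; r_{23} = q_2·w_3 = 1.7385.
u_3 = w_3 + 2.2361·q_1 − 1.7385·q_2 = (1.3433, 1.0597, -0.5299, -1.6642).
‖u_3‖ = 2.4449, so q_3 = (0.5494, 0.4334, -0.2167, -0.6807).
Qᵀb = (0.0000, -0.3863, 4.7738).
Back-substitute: x_3 = 4.7738/2.4449 = 1.9526.
x_2 = (-0.3863 − 1.7385·1.9526)/5.1769 = -0.7303.
x_1 = (0.0000 + 2.6833·(-0.7303) + 2.2361·1.9526)/4.4721 = 0.5381.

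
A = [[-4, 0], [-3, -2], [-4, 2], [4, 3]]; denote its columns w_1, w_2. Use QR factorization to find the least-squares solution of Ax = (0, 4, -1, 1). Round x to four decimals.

w_1 = (-4, -3, -4, 4); ‖w_1‖ = 7.5498, so q_1 = (-0.5298, -0.3974, -0.5298, 0.5298).
q_1·w_2 = (-0.5298)·0 + (-0.3974)·(-2) + (-0.5298)·2 + 0.5298·3 = 1.3245.
u_2 = w_2 − 1.3245·q_1 = (0.7018, -1.4737, 2.7018, 2.2982).
‖u_2‖ = 3.9046, so q_2 = (0.1797, -0.3774, 0.6919, 0.5886).
Qᵀb = (-0.5298, -1.6130).
Back-substitute: x_2 = -1.6130/3.9046 = -0.4131.
x_1 = (-0.5298 − 1.3245·(-0.4131))/7.5498 = 0.0023.

x = (0.0023, -0.4131)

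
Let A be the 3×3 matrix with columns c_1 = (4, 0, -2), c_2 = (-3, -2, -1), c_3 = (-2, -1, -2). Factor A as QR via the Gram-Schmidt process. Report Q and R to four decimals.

Q = [[0.8944, -0.3333, -0.2981], [0.0000, -0.6667, 0.7454], [-0.4472, -0.6667, -0.5963]], R = [[4.4721, -2.2361, -0.8944], [0.0000, 3.0000, 2.6667], [0.0000, 0.0000, 1.0435]]

c_1 = (4, 0, -2); ‖c_1‖ = 4.4721, so e_1 = (0.8944, 0.0000, -0.4472).
e_1·c_2 = 0.8944·(-3) + 0.0000·(-2) + (-0.4472)·(-1) = -2.2361.
u_2 = c_2 + 2.2361·e_1 = (-1.0000, -2.0000, -2.0000).
‖u_2‖ = 3.0000, so e_2 = (-0.3333, -0.6667, -0.6667).
e_1·c_3 = 0.8944·(-2) + 0.0000·(-1) + (-0.4472)·(-2) = -0.8944; e_2·c_3 = (-0.3333)·(-2) + (-0.6667)·(-1) + (-0.6667)·(-2) = 2.6667.
u_3 = c_3 + 0.8944·e_1 − 2.6667·e_2 = (-0.3111, 0.7778, -0.6222).
‖u_3‖ = 1.0435, so e_3 = (-0.2981, 0.7454, -0.5963).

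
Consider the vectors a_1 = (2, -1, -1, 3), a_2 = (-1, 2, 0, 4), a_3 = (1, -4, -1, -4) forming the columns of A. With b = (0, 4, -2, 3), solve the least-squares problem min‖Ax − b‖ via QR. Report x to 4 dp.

x = (0.2413, -0.0615, -0.7744)

e_1 = a_1/‖a_1‖ = (2, -1, -1, 3)/3.8730 = (0.5164, -0.2582, -0.2582, 0.7746).
r_{12} = e_1·a_2 = 2.0656.
u_2 = a_2 − 2.0656·e_1 = (-2.0667, 2.5333, 0.5333, 2.4000).
‖u_2‖ = 4.0906, so e_2 = (-0.5052, 0.6193, 0.1304, 0.5867).
r_{13} = e_1·a_3 = -1.2910; r_{23} = e_2·a_3 = -5.4596.
u_3 = a_3 + 1.2910·e_1 + 5.4596·e_2 = (-1.0916, -0.9522, -0.6215, 0.2032).
‖u_3‖ = 1.5893, so e_3 = (-0.6869, -0.5991, -0.3911, 0.1278).
Qᵀb = (1.8074, 3.9766, -1.2308).
Back-substitute: x_3 = -1.2308/1.5893 = -0.7744.
x_2 = (3.9766 + 5.4596·(-0.7744))/4.0906 = -0.0615.
x_1 = (1.8074 − 2.0656·(-0.0615) + 1.2910·(-0.7744))/3.8730 = 0.2413.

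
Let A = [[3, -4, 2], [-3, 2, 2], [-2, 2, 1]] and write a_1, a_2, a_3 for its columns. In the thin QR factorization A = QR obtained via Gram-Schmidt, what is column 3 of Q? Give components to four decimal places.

e_3 = (0.3015, -0.3015, 0.9045)

e_1 = a_1/‖a_1‖ = (3, -3, -2)/4.6904 = (0.6396, -0.6396, -0.4264).
r_{12} = e_1·a_2 = -4.6904.
u_2 = a_2 + 4.6904·e_1 = (-1.0000, -1.0000, 0.0000).
‖u_2‖ = 1.4142, so e_2 = (-0.7071, -0.7071, 0.0000).
r_{13} = e_1·a_3 = -0.4264; r_{23} = e_2·a_3 = -2.8284.
u_3 = a_3 + 0.4264·e_1 + 2.8284·e_2 = (0.2727, -0.2727, 0.8182).
‖u_3‖ = 0.9045, so e_3 = (0.3015, -0.3015, 0.9045).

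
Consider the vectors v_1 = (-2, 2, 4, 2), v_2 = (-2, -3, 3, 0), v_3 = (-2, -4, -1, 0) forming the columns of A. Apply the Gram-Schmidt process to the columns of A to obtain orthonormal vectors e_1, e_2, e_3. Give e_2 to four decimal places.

e_2 = (-0.2995, -0.8652, 0.3661, -0.1664)

e_1 = v_1/‖v_1‖ = (-2, 2, 4, 2)/5.2915 = (-0.3780, 0.3780, 0.7559, 0.3780).
r_{12} = e_1·v_2 = 1.8898.
u_2 = v_2 − 1.8898·e_1 = (-1.2857, -3.7143, 1.5714, -0.7143).
‖u_2‖ = 4.2929, so e_2 = (-0.2995, -0.8652, 0.3661, -0.1664).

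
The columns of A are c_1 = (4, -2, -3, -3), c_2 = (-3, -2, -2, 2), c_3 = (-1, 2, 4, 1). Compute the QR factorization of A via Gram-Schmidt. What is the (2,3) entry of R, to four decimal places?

r_{23} = -2.6945

c_1 = (4, -2, -3, -3); ‖c_1‖ = 6.1644, so q_1 = (0.6489, -0.3244, -0.4867, -0.4867).
q_1·c_2 = 0.6489·(-3) + (-0.3244)·(-2) + (-0.4867)·(-2) + (-0.4867)·2 = -1.2978.
u_2 = c_2 + 1.2978·q_1 = (-2.1579, -2.4211, -2.6316, 1.3684).
‖u_2‖ = 4.3950, so q_2 = (-0.4910, -0.5509, -0.5988, 0.3114).
r_{23} = q_2·c_3 = -2.6945.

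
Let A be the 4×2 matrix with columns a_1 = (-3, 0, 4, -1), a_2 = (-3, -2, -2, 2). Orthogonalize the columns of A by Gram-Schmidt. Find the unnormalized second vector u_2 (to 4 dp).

a_1 = (-3, 0, 4, -1); ‖a_1‖ = 5.0990, so q_1 = (-0.5883, 0.0000, 0.7845, -0.1961).
q_1·a_2 = (-0.5883)·(-3) + 0.0000·(-2) + 0.7845·(-2) + (-0.1961)·2 = -0.1961.
u_2 = a_2 + 0.1961·q_1 = (-3.1154, -2.0000, -1.8462, 1.9615).

u_2 = (-3.1154, -2.0000, -1.8462, 1.9615)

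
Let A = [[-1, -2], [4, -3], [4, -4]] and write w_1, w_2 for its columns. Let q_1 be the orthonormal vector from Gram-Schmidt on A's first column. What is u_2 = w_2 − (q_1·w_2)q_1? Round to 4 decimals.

u_2 = (-2.7879, 0.1515, -0.8485)

q_1 = w_1/‖w_1‖ = (-1, 4, 4)/5.7446 = (-0.1741, 0.6963, 0.6963).
r_{12} = q_1·w_2 = -4.5260.
u_2 = w_2 + 4.5260·q_1 = (-2.7879, 0.1515, -0.8485).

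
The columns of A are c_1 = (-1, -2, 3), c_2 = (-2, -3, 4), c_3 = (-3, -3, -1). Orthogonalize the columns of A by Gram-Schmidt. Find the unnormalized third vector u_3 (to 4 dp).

u_3 = (0.6667, -1.3333, -0.6667)

q_1 = c_1/‖c_1‖ = (-1, -2, 3)/3.7417 = (-0.2673, -0.5345, 0.8018).
r_{12} = q_1·c_2 = 5.3452.
u_2 = c_2 − 5.3452·q_1 = (-0.5714, -0.1429, -0.2857).
‖u_2‖ = 0.6547, so q_2 = (-0.8729, -0.2182, -0.4364).
r_{13} = q_1·c_3 = 1.6036; r_{23} = q_2·c_3 = 3.7097.
u_3 = c_3 − 1.6036·q_1 − 3.7097·q_2 = (0.6667, -1.3333, -0.6667).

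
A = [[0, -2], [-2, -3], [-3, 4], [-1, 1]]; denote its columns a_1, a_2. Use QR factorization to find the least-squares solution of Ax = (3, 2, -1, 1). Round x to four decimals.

a_1 = (0, -2, -3, -1); ‖a_1‖ = 3.7417, so e_1 = (0.0000, -0.5345, -0.8018, -0.2673).
e_1·a_2 = 0.0000·(-2) + (-0.5345)·(-3) + (-0.8018)·4 + (-0.2673)·1 = -1.8708.
u_2 = a_2 + 1.8708·e_1 = (-2.0000, -4.0000, 2.5000, 0.5000).
‖u_2‖ = 5.1478, so e_2 = (-0.3885, -0.7770, 0.4856, 0.0971).
Qᵀb = (-0.5345, -3.1081).
Back-substitute: x_2 = -3.1081/5.1478 = -0.6038.
x_1 = (-0.5345 + 1.8708·(-0.6038))/3.7417 = -0.4447.

x = (-0.4447, -0.6038)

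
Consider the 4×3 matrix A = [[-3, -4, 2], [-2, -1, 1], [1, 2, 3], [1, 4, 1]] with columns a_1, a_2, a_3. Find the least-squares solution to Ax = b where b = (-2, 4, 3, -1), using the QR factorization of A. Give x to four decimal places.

a_1 = (-3, -2, 1, 1); ‖a_1‖ = 3.8730, so e_1 = (-0.7746, -0.5164, 0.2582, 0.2582).
e_1·a_2 = (-0.7746)·(-4) + (-0.5164)·(-1) + 0.2582·2 + 0.2582·4 = 5.1640.
u_2 = a_2 − 5.1640·e_1 = (0.0000, 1.6667, 0.6667, 2.6667).
‖u_2‖ = 3.2146, so e_2 = (0.0000, 0.5185, 0.2074, 0.8296).
e_1·a_3 = (-0.7746)·2 + (-0.5164)·1 + 0.2582·3 + 0.2582·1 = -1.0328; e_2·a_3 = (0.0000)·2 + 0.5185·1 + 0.2074·3 + 0.8296·1 = 1.9702.
u_3 = a_3 + 1.0328·e_1 − 1.9702·e_2 = (1.2000, -0.5548, 2.8581, -0.3677).
‖u_3‖ = 3.1704, so e_3 = (0.3785, -0.1750, 0.9015, -0.1160).
Qᵀb = (0.0000, 1.8665, 1.3634).
Back-substitute: x_3 = 1.3634/3.1704 = 0.4300.
x_2 = (1.8665 − 1.9702·0.4300)/3.2146 = 0.3171.
x_1 = (0.0000 − 5.1640·0.3171 + 1.0328·0.4300)/3.8730 = -0.3081.

x = (-0.3081, 0.3171, 0.4300)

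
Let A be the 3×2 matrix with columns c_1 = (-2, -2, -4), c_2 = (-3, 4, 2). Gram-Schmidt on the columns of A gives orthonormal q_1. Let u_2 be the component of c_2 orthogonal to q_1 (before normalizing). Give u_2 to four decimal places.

c_1 = (-2, -2, -4); ‖c_1‖ = 4.8990, so q_1 = (-0.4082, -0.4082, -0.8165).
q_1·c_2 = (-0.4082)·(-3) + (-0.4082)·4 + (-0.8165)·2 = -2.0412.
u_2 = c_2 + 2.0412·q_1 = (-3.8333, 3.1667, 0.3333).

u_2 = (-3.8333, 3.1667, 0.3333)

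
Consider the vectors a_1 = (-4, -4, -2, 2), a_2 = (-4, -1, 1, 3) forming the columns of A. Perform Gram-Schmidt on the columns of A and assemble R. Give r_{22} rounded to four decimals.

a_1 = (-4, -4, -2, 2); ‖a_1‖ = 6.3246, so q_1 = (-0.6325, -0.6325, -0.3162, 0.3162).
q_1·a_2 = (-0.6325)·(-4) + (-0.6325)·(-1) + (-0.3162)·1 + 0.3162·3 = 3.7947.
u_2 = a_2 − 3.7947·q_1 = (-1.6000, 1.4000, 2.2000, 1.8000).
r_{22} = ‖u_2‖ = 3.5496.

r_{22} = 3.5496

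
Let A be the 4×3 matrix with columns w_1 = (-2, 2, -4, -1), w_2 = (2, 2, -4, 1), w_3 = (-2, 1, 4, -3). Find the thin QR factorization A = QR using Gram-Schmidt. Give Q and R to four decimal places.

w_1 = (-2, 2, -4, -1); ‖w_1‖ = 5.0000, so e_1 = (-0.4000, 0.4000, -0.8000, -0.2000).
e_1·w_2 = (-0.4000)·2 + 0.4000·2 + (-0.8000)·(-4) + (-0.2000)·1 = 3.0000.
u_2 = w_2 − 3.0000·e_1 = (3.2000, 0.8000, -1.6000, 1.6000).
‖u_2‖ = 4.0000, so e_2 = (0.8000, 0.2000, -0.4000, 0.4000).
e_1·w_3 = (-0.4000)·(-2) + 0.4000·1 + (-0.8000)·4 + (-0.2000)·(-3) = -1.4000; e_2·w_3 = 0.8000·(-2) + 0.2000·1 + (-0.4000)·4 + 0.4000·(-3) = -4.2000.
u_3 = w_3 + 1.4000·e_1 + 4.2000·e_2 = (0.8000, 2.4000, 1.2000, -1.6000).
‖u_3‖ = 3.2249, so e_3 = (0.2481, 0.7442, 0.3721, -0.4961).

Q = [[-0.4000, 0.8000, 0.2481], [0.4000, 0.2000, 0.7442], [-0.8000, -0.4000, 0.3721], [-0.2000, 0.4000, -0.4961]], R = [[5.0000, 3.0000, -1.4000], [0.0000, 4.0000, -4.2000], [0.0000, 0.0000, 3.2249]]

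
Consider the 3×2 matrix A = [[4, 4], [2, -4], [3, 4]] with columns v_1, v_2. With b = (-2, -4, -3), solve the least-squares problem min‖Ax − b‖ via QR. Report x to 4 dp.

q_1 = v_1/‖v_1‖ = (4, 2, 3)/5.3852 = (0.7428, 0.3714, 0.5571).
r_{12} = q_1·v_2 = 3.7139.
u_2 = v_2 − 3.7139·q_1 = (1.2414, -5.3793, 1.9310).
‖u_2‖ = 5.8487, so q_2 = (0.2122, -0.9197, 0.3302).
Qᵀb = (-4.6424, 2.2640).
Back-substitute: x_2 = 2.2640/5.8487 = 0.3871.
x_1 = (-4.6424 − 3.7139·0.3871)/5.3852 = -1.1290.

x = (-1.1290, 0.3871)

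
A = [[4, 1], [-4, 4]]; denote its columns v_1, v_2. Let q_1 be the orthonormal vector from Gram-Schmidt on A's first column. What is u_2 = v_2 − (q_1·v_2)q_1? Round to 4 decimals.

u_2 = (2.5000, 2.5000)

v_1 = (4, -4); ‖v_1‖ = 5.6569, so q_1 = (0.7071, -0.7071).
q_1·v_2 = 0.7071·1 + (-0.7071)·4 = -2.1213.
u_2 = v_2 + 2.1213·q_1 = (2.5000, 2.5000).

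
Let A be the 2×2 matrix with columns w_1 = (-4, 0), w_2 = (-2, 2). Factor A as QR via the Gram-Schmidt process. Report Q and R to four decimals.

Q = [[-1.0000, 0.0000], [0.0000, 1.0000]], R = [[4.0000, 2.0000], [0.0000, 2.0000]]

w_1 = (-4, 0); ‖w_1‖ = 4.0000, so e_1 = (-1.0000, 0.0000).
e_1·w_2 = (-1.0000)·(-2) + 0.0000·2 = 2.0000.
u_2 = w_2 − 2.0000·e_1 = (0.0000, 2.0000).
‖u_2‖ = 2.0000, so e_2 = (0.0000, 1.0000).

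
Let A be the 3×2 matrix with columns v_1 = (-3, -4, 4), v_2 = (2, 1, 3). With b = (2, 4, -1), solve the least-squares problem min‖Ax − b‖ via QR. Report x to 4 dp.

x = (-0.6561, 0.4509)

v_1 = (-3, -4, 4); ‖v_1‖ = 6.4031, so q_1 = (-0.4685, -0.6247, 0.6247).
q_1·v_2 = (-0.4685)·2 + (-0.6247)·1 + 0.6247·3 = 0.3123.
u_2 = v_2 − 0.3123·q_1 = (2.1463, 1.1951, 2.8049).
‖u_2‖ = 3.7286, so q_2 = (0.5756, 0.3205, 0.7523).
Qᵀb = (-4.0605, 1.6811).
Back-substitute: x_2 = 1.6811/3.7286 = 0.4509.
x_1 = (-4.0605 − 0.3123·0.4509)/6.4031 = -0.6561.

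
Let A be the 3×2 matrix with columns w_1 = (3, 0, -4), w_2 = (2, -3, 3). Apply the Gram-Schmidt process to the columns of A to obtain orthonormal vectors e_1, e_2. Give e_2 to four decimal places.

e_2 = (0.5999, -0.6616, 0.4499)

w_1 = (3, 0, -4); ‖w_1‖ = 5.0000, so e_1 = (0.6000, 0.0000, -0.8000).
e_1·w_2 = 0.6000·2 + 0.0000·(-3) + (-0.8000)·3 = -1.2000.
u_2 = w_2 + 1.2000·e_1 = (2.7200, -3.0000, 2.0400).
‖u_2‖ = 4.5343, so e_2 = (0.5999, -0.6616, 0.4499).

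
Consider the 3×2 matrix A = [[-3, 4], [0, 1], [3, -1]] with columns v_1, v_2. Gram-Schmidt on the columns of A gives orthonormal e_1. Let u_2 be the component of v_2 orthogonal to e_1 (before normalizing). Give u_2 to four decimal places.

v_1 = (-3, 0, 3); ‖v_1‖ = 4.2426, so e_1 = (-0.7071, 0.0000, 0.7071).
e_1·v_2 = (-0.7071)·4 + 0.0000·1 + 0.7071·(-1) = -3.5355.
u_2 = v_2 + 3.5355·e_1 = (1.5000, 1.0000, 1.5000).

u_2 = (1.5000, 1.0000, 1.5000)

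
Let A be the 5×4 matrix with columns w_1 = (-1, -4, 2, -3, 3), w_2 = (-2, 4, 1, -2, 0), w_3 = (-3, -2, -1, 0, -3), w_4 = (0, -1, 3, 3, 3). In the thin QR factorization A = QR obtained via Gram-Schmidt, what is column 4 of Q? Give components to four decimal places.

e_4 = (-0.4056, 0.0111, 0.5458, 0.7005, 0.2163)

e_1 = w_1/‖w_1‖ = (-1, -4, 2, -3, 3)/6.2450 = (-0.1601, -0.6405, 0.3203, -0.4804, 0.4804).
r_{12} = e_1·w_2 = -0.9608.
u_2 = w_2 + 0.9608·e_1 = (-2.1538, 3.3846, 1.3077, -2.4615, 0.4615).
‖u_2‖ = 4.9068, so e_2 = (-0.4389, 0.6898, 0.2665, -0.5017, 0.0941).
r_{13} = e_1·w_3 = 0.0000; r_{23} = e_2·w_3 = -0.6114.
u_3 = w_3 + 0.0000·e_1 + 0.6114·e_2 = (-3.2684, -1.5783, -0.8371, -0.3067, -2.9425).
‖u_3‖ = 4.7567, so e_3 = (-0.6871, -0.3318, -0.1760, -0.0645, -0.6186).
r_{14} = e_1·w_4 = 1.6013; r_{24} = e_2·w_4 = -1.1130; r_{34} = e_3·w_4 = -2.2454.
u_4 = w_4 − 1.6013·e_1 + 1.1130·e_2 + 2.2454·e_3 = (-1.7750, 0.0484, 2.3887, 3.0661, 0.9465).
‖u_4‖ = 4.3767, so e_4 = (-0.4056, 0.0111, 0.5458, 0.7005, 0.2163).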